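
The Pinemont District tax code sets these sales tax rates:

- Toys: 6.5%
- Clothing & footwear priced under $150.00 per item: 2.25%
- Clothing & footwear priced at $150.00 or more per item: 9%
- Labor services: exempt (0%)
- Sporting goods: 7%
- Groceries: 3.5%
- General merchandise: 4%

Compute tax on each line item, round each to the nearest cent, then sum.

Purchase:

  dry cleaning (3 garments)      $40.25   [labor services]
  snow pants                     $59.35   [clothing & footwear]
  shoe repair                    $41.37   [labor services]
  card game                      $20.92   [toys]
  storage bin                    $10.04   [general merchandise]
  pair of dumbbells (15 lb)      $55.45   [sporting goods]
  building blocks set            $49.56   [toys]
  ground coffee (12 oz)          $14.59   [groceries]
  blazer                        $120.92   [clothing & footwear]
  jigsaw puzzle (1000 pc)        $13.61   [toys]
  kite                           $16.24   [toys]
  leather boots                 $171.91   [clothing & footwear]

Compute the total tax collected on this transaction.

Dry cleaning (3 garments) $40.25: labor services → 0% → $0.00
Snow pants $59.35: clothing & footwear, under $150.00 → 2.25% → $1.34
Shoe repair $41.37: labor services → 0% → $0.00
Card game $20.92: toys → 6.5% → $1.36
Storage bin $10.04: general merchandise → 4% → $0.40
Pair of dumbbells (15 lb) $55.45: sporting goods → 7% → $3.88
Building blocks set $49.56: toys → 6.5% → $3.22
Ground coffee (12 oz) $14.59: groceries → 3.5% → $0.51
Blazer $120.92: clothing & footwear, under $150.00 → 2.25% → $2.72
Jigsaw puzzle (1000 pc) $13.61: toys → 6.5% → $0.88
Kite $16.24: toys → 6.5% → $1.06
Leather boots $171.91: clothing & footwear, $150.00 or more → 9% → $15.47
Total tax = $1.34 + $1.36 + $0.40 + $3.88 + $3.22 + $0.51 + $2.72 + $0.88 + $1.06 + $15.47 = $30.84

$30.84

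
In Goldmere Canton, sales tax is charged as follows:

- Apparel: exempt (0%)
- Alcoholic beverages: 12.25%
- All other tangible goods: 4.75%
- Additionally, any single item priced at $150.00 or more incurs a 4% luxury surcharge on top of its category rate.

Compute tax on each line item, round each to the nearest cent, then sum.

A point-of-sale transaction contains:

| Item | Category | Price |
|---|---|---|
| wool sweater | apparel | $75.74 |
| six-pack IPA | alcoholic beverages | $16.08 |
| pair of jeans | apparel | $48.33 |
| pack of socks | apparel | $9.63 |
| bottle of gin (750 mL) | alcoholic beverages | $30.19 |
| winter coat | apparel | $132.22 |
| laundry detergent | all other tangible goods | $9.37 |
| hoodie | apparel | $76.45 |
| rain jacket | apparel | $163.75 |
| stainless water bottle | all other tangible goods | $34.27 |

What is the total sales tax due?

$14.30

Wool sweater $75.74: apparel → 0% → $0.00
Six-pack IPA $16.08: alcoholic beverages → 12.25% → $1.97
Pair of jeans $48.33: apparel → 0% → $0.00
Pack of socks $9.63: apparel → 0% → $0.00
Bottle of gin (750 mL) $30.19: alcoholic beverages → 12.25% → $3.70
Winter coat $132.22: apparel → 0% → $0.00
Laundry detergent $9.37: all other tangible goods → 4.75% → $0.45
Hoodie $76.45: apparel → 0% → $0.00
Rain jacket $163.75: apparel → 0% + 4% surcharge = 4% → $6.55
Stainless water bottle $34.27: all other tangible goods → 4.75% → $1.63
Total tax = $1.97 + $3.70 + $0.45 + $6.55 + $1.63 = $14.30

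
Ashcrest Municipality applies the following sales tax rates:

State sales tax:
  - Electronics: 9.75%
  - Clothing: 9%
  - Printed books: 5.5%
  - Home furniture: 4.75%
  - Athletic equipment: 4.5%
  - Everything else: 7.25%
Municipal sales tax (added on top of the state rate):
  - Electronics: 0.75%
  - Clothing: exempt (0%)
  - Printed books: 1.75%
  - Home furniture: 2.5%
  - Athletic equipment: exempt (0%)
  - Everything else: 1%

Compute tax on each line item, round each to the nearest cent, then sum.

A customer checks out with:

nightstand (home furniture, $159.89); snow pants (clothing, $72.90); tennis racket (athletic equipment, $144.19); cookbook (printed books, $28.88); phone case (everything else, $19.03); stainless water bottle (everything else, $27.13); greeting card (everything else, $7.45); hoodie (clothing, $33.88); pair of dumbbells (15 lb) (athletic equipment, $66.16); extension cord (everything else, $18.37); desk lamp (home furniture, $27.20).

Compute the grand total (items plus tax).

$645.75

Nightstand $159.89: home furniture → 4.75% + 2.5% municipal = 7.25% → $11.59
Snow pants $72.90: clothing → 9% + 0% municipal = 9% → $6.56
Tennis racket $144.19: athletic equipment → 4.5% + 0% municipal = 4.5% → $6.49
Cookbook $28.88: printed books → 5.5% + 1.75% municipal = 7.25% → $2.09
Phone case $19.03: everything else → 7.25% + 1% municipal = 8.25% → $1.57
Stainless water bottle $27.13: everything else → 7.25% + 1% municipal = 8.25% → $2.24
Greeting card $7.45: everything else → 7.25% + 1% municipal = 8.25% → $0.61
Hoodie $33.88: clothing → 9% + 0% municipal = 9% → $3.05
Pair of dumbbells (15 lb) $66.16: athletic equipment → 4.5% + 0% municipal = 4.5% → $2.98
Extension cord $18.37: everything else → 7.25% + 1% municipal = 8.25% → $1.52
Desk lamp $27.20: home furniture → 4.75% + 2.5% municipal = 7.25% → $1.97
Subtotal = $605.08; tax = $40.67; total due = $645.75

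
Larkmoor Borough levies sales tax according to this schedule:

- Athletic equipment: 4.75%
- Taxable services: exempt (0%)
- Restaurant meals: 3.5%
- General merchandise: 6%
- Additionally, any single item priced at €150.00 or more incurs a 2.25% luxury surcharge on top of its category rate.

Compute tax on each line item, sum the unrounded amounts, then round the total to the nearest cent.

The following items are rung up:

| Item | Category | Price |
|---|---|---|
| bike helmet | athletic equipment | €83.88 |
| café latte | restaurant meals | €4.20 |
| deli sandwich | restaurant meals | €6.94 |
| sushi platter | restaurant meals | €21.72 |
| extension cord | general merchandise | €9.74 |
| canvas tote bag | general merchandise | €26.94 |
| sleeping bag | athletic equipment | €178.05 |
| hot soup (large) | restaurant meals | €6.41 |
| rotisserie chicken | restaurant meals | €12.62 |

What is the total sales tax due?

Bike helmet €83.88: athletic equipment → 4.75% → €3.9843
Café latte €4.20: restaurant meals → 3.5% → €0.147
Deli sandwich €6.94: restaurant meals → 3.5% → €0.2429
Sushi platter €21.72: restaurant meals → 3.5% → €0.7602
Extension cord €9.74: general merchandise → 6% → €0.5844
Canvas tote bag €26.94: general merchandise → 6% → €1.6164
Sleeping bag €178.05: athletic equipment → 4.75% + 2.25% surcharge = 7% → €12.4635
Hot soup (large) €6.41: restaurant meals → 3.5% → €0.22435
Rotisserie chicken €12.62: restaurant meals → 3.5% → €0.4417
Unrounded tax sum = €20.46475 → €20.46

€20.46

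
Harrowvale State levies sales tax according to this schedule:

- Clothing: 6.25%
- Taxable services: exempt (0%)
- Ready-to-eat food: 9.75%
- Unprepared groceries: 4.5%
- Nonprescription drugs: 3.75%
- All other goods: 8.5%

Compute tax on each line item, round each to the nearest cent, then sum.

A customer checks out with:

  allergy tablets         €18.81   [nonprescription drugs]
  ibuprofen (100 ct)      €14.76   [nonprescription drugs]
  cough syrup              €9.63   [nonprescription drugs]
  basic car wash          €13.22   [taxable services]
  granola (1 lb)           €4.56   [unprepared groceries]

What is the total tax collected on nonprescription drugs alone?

€1.62

Allergy tablets €18.81: nonprescription drugs → 3.75% → €0.71
Ibuprofen (100 ct) €14.76: nonprescription drugs → 3.75% → €0.55
Cough syrup €9.63: nonprescription drugs → 3.75% → €0.36
Tax on nonprescription drugs = €0.71 + €0.55 + €0.36 = €1.62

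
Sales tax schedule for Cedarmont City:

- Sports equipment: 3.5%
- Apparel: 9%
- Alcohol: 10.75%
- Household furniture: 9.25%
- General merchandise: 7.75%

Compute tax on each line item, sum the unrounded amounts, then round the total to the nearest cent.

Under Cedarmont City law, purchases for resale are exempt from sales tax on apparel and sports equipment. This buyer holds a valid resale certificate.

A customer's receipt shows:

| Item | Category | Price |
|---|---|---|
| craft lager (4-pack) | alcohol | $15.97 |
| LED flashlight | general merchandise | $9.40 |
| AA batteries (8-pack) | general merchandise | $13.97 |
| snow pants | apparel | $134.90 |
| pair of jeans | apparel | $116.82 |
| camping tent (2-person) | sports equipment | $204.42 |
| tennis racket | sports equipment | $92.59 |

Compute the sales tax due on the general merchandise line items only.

$1.81

LED flashlight $9.40: general merchandise → 7.75% → $0.7285
AA batteries (8-pack) $13.97: general merchandise → 7.75% → $1.082675
Tax on general merchandise: unrounded sum = $1.811175 → $1.81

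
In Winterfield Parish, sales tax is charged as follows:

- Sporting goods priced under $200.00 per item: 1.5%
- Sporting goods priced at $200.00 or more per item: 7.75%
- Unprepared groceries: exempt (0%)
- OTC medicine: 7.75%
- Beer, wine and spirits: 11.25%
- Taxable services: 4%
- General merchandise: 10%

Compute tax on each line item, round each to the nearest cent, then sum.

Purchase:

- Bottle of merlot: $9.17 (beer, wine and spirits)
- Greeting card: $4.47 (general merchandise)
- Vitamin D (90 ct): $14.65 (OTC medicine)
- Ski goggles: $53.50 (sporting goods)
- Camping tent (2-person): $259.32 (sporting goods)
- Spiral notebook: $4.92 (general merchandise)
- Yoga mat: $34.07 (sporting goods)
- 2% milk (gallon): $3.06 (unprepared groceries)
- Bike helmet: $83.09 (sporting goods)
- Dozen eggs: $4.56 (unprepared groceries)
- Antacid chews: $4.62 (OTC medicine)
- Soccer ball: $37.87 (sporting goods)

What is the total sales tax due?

$26.70

Bottle of merlot $9.17: beer, wine and spirits → 11.25% → $1.03
Greeting card $4.47: general merchandise → 10% → $0.45
Vitamin D (90 ct) $14.65: OTC medicine → 7.75% → $1.14
Ski goggles $53.50: sporting goods, under $200.00 → 1.5% → $0.80
Camping tent (2-person) $259.32: sporting goods, $200.00 or more → 7.75% → $20.10
Spiral notebook $4.92: general merchandise → 10% → $0.49
Yoga mat $34.07: sporting goods, under $200.00 → 1.5% → $0.51
2% milk (gallon) $3.06: unprepared groceries → 0% → $0.00
Bike helmet $83.09: sporting goods, under $200.00 → 1.5% → $1.25
Dozen eggs $4.56: unprepared groceries → 0% → $0.00
Antacid chews $4.62: OTC medicine → 7.75% → $0.36
Soccer ball $37.87: sporting goods, under $200.00 → 1.5% → $0.57
Total tax = $1.03 + $0.45 + $1.14 + $0.80 + $20.10 + $0.49 + $0.51 + $1.25 + $0.36 + $0.57 = $26.70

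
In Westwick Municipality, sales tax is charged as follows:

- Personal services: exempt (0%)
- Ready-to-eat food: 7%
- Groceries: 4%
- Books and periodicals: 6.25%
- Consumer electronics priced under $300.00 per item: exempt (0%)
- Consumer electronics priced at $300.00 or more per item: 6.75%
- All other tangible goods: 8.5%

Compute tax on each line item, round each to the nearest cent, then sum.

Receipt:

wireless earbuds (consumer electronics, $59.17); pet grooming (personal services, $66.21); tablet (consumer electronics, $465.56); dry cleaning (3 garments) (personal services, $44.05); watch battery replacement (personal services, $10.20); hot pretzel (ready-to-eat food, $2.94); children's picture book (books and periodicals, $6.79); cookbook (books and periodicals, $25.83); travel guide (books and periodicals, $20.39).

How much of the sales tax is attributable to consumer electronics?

$31.43

Wireless earbuds $59.17: consumer electronics, under $300.00 → 0% → $0.00
Tablet $465.56: consumer electronics, $300.00 or more → 6.75% → $31.43
Tax on consumer electronics = $0.00 + $31.43 = $31.43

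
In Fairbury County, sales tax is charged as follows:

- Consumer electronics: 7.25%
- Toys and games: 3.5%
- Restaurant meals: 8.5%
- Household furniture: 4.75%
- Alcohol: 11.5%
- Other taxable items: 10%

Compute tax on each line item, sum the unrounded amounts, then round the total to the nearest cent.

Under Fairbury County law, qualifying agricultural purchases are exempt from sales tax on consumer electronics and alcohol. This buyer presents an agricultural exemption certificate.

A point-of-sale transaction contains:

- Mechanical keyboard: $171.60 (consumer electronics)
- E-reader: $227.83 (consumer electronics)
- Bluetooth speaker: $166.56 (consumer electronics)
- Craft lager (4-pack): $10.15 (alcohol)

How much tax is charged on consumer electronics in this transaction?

Mechanical keyboard $171.60: consumer electronics, buyer-exempt → 0% → $0.00
E-reader $227.83: consumer electronics, buyer-exempt → 0% → $0.00
Bluetooth speaker $166.56: consumer electronics, buyer-exempt → 0% → $0.00
Tax on consumer electronics: unrounded sum = $0.00 → $0.00

$0.00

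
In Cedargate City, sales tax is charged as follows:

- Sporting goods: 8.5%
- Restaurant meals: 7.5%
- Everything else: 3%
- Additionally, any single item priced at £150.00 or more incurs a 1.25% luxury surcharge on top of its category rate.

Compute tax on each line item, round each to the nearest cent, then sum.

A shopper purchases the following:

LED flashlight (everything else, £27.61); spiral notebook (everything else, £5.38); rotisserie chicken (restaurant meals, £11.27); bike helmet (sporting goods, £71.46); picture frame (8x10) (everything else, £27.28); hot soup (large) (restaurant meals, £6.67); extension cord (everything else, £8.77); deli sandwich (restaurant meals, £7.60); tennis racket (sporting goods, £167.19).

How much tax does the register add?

LED flashlight £27.61: everything else → 3% → £0.83
Spiral notebook £5.38: everything else → 3% → £0.16
Rotisserie chicken £11.27: restaurant meals → 7.5% → £0.85
Bike helmet £71.46: sporting goods → 8.5% → £6.07
Picture frame (8x10) £27.28: everything else → 3% → £0.82
Hot soup (large) £6.67: restaurant meals → 7.5% → £0.50
Extension cord £8.77: everything else → 3% → £0.26
Deli sandwich £7.60: restaurant meals → 7.5% → £0.57
Tennis racket £167.19: sporting goods → 8.5% + 1.25% surcharge = 9.75% → £16.30
Total tax = £0.83 + £0.16 + £0.85 + £6.07 + £0.82 + £0.50 + £0.26 + £0.57 + £16.30 = £26.36

£26.36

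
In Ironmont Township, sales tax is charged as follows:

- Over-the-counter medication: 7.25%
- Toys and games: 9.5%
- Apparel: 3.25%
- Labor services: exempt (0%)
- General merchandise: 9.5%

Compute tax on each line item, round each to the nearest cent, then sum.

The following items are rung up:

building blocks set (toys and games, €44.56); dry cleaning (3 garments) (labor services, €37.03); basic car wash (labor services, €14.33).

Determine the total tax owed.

Building blocks set €44.56: toys and games → 9.5% → €4.23
Dry cleaning (3 garments) €37.03: labor services → 0% → €0.00
Basic car wash €14.33: labor services → 0% → €0.00
Total tax = €4.23

€4.23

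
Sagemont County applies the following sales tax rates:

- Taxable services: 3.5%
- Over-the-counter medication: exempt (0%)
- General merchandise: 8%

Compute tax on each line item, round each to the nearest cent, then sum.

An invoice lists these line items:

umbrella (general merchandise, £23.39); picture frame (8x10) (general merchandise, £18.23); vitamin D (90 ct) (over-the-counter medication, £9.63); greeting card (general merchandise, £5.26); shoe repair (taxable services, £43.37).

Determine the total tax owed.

£5.27

Umbrella £23.39: general merchandise → 8% → £1.87
Picture frame (8x10) £18.23: general merchandise → 8% → £1.46
Vitamin D (90 ct) £9.63: over-the-counter medication → 0% → £0.00
Greeting card £5.26: general merchandise → 8% → £0.42
Shoe repair £43.37: taxable services → 3.5% → £1.52
Total tax = £1.87 + £1.46 + £0.42 + £1.52 = £5.27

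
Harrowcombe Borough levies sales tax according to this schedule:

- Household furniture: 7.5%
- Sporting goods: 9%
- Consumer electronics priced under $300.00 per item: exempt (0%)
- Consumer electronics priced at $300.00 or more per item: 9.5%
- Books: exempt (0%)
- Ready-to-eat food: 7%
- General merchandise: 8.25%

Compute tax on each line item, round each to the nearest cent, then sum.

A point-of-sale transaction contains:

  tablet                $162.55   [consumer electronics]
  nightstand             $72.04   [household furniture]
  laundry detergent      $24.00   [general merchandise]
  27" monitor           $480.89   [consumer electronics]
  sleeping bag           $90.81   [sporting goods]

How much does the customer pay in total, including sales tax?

Tablet $162.55: consumer electronics, under $300.00 → 0% → $0.00
Nightstand $72.04: household furniture → 7.5% → $5.40
Laundry detergent $24.00: general merchandise → 8.25% → $1.98
27" monitor $480.89: consumer electronics, $300.00 or more → 9.5% → $45.68
Sleeping bag $90.81: sporting goods → 9% → $8.17
Subtotal = $830.29; tax = $61.23; total due = $891.52

$891.52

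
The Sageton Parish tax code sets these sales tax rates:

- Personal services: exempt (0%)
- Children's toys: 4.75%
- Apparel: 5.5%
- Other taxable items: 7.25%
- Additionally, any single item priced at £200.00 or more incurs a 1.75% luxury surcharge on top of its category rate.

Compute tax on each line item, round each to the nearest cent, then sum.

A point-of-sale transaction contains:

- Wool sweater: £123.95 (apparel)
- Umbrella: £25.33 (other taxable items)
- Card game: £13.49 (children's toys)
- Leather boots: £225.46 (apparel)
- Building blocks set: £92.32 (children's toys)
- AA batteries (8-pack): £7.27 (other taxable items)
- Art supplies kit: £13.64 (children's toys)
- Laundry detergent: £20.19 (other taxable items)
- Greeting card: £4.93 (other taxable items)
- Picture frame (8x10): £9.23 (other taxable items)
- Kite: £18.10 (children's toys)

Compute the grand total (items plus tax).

£588.48

Wool sweater £123.95: apparel → 5.5% → £6.82
Umbrella £25.33: other taxable items → 7.25% → £1.84
Card game £13.49: children's toys → 4.75% → £0.64
Leather boots £225.46: apparel → 5.5% + 1.75% surcharge = 7.25% → £16.35
Building blocks set £92.32: children's toys → 4.75% → £4.39
AA batteries (8-pack) £7.27: other taxable items → 7.25% → £0.53
Art supplies kit £13.64: children's toys → 4.75% → £0.65
Laundry detergent £20.19: other taxable items → 7.25% → £1.46
Greeting card £4.93: other taxable items → 7.25% → £0.36
Picture frame (8x10) £9.23: other taxable items → 7.25% → £0.67
Kite £18.10: children's toys → 4.75% → £0.86
Subtotal = £553.91; tax = £34.57; total due = £588.48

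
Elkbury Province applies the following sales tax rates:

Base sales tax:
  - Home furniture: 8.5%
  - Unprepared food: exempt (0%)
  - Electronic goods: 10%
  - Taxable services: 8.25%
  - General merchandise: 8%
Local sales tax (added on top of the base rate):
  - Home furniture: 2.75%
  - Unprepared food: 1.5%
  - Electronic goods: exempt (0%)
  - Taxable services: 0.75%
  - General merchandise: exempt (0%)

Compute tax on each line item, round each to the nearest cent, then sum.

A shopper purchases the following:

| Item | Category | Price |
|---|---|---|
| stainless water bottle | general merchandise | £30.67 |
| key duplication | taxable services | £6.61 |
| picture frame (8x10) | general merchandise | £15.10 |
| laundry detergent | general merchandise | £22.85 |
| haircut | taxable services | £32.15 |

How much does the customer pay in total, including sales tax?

Stainless water bottle £30.67: general merchandise → 8% + 0% local = 8% → £2.45
Key duplication £6.61: taxable services → 8.25% + 0.75% local = 9% → £0.59
Picture frame (8x10) £15.10: general merchandise → 8% + 0% local = 8% → £1.21
Laundry detergent £22.85: general merchandise → 8% + 0% local = 8% → £1.83
Haircut £32.15: taxable services → 8.25% + 0.75% local = 9% → £2.89
Subtotal = £107.38; tax = £8.97; total due = £116.35

£116.35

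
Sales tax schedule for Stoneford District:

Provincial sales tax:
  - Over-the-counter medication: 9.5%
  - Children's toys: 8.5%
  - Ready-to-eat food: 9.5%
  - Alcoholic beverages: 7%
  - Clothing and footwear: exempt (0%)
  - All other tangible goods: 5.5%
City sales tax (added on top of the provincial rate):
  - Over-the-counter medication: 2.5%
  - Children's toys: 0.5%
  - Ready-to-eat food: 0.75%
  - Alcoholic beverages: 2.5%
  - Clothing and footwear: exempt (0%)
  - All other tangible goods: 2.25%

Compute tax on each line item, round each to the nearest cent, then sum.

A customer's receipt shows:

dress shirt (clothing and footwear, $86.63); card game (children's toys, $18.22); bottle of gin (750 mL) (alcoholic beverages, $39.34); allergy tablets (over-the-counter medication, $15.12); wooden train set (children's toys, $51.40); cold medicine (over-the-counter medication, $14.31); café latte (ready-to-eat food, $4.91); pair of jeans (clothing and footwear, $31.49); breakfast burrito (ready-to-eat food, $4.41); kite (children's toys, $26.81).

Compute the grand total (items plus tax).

Dress shirt $86.63: clothing and footwear → 0% + 0% city = 0% → $0.00
Card game $18.22: children's toys → 8.5% + 0.5% city = 9% → $1.64
Bottle of gin (750 mL) $39.34: alcoholic beverages → 7% + 2.5% city = 9.5% → $3.74
Allergy tablets $15.12: over-the-counter medication → 9.5% + 2.5% city = 12% → $1.81
Wooden train set $51.40: children's toys → 8.5% + 0.5% city = 9% → $4.63
Cold medicine $14.31: over-the-counter medication → 9.5% + 2.5% city = 12% → $1.72
Café latte $4.91: ready-to-eat food → 9.5% + 0.75% city = 10.25% → $0.50
Pair of jeans $31.49: clothing and footwear → 0% + 0% city = 0% → $0.00
Breakfast burrito $4.41: ready-to-eat food → 9.5% + 0.75% city = 10.25% → $0.45
Kite $26.81: children's toys → 8.5% + 0.5% city = 9% → $2.41
Subtotal = $292.64; tax = $16.90; total due = $309.54

$309.54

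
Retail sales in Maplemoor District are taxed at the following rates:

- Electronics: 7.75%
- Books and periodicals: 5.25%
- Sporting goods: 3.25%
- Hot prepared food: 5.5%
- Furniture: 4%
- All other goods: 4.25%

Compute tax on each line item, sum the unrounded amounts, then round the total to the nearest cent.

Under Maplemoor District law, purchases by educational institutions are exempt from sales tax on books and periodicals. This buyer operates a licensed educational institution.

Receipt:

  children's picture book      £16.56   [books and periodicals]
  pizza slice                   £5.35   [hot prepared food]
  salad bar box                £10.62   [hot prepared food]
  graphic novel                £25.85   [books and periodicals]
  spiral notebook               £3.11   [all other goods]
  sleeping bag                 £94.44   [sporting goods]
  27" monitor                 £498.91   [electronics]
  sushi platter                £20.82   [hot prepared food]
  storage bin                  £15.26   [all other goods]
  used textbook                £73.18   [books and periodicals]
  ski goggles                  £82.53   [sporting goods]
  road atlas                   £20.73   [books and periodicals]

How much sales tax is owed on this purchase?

£47.22

Children's picture book £16.56: books and periodicals, buyer-exempt → 0% → £0.00
Pizza slice £5.35: hot prepared food → 5.5% → £0.29425
Salad bar box £10.62: hot prepared food → 5.5% → £0.5841
Graphic novel £25.85: books and periodicals, buyer-exempt → 0% → £0.00
Spiral notebook £3.11: all other goods → 4.25% → £0.132175
Sleeping bag £94.44: sporting goods → 3.25% → £3.0693
27" monitor £498.91: electronics → 7.75% → £38.665525
Sushi platter £20.82: hot prepared food → 5.5% → £1.1451
Storage bin £15.26: all other goods → 4.25% → £0.64855
Used textbook £73.18: books and periodicals, buyer-exempt → 0% → £0.00
Ski goggles £82.53: sporting goods → 3.25% → £2.682225
Road atlas £20.73: books and periodicals, buyer-exempt → 0% → £0.00
Unrounded tax sum = £47.221225 → £47.22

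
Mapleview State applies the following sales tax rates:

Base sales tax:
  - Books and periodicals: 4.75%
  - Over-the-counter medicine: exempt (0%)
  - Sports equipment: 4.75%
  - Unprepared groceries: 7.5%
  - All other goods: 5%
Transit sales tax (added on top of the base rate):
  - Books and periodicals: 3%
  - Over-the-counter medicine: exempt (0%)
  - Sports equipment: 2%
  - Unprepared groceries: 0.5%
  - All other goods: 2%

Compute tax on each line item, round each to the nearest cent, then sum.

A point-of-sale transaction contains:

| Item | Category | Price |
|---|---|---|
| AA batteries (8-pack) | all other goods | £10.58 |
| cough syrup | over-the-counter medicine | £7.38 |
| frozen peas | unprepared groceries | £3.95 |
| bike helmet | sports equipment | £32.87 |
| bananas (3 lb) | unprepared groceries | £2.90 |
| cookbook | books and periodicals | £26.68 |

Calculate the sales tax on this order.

AA batteries (8-pack) £10.58: all other goods → 5% + 2% transit = 7% → £0.74
Cough syrup £7.38: over-the-counter medicine → 0% + 0% transit = 0% → £0.00
Frozen peas £3.95: unprepared groceries → 7.5% + 0.5% transit = 8% → £0.32
Bike helmet £32.87: sports equipment → 4.75% + 2% transit = 6.75% → £2.22
Bananas (3 lb) £2.90: unprepared groceries → 7.5% + 0.5% transit = 8% → £0.23
Cookbook £26.68: books and periodicals → 4.75% + 3% transit = 7.75% → £2.07
Total tax = £0.74 + £0.32 + £2.22 + £0.23 + £2.07 = £5.58

£5.58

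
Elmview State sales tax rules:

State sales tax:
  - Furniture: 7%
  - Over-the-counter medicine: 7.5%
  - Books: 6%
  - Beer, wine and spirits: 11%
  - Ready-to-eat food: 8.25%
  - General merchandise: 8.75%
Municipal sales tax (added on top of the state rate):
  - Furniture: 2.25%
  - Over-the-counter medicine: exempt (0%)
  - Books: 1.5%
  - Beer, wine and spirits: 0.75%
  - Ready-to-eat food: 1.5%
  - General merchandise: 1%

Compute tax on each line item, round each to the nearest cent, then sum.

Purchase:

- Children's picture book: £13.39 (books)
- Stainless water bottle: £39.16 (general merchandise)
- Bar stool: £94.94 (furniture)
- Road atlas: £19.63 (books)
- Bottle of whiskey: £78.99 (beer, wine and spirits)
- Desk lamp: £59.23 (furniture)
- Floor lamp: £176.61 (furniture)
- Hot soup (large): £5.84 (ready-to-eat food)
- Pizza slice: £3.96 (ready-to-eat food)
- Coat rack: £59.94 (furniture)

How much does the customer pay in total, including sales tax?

Children's picture book £13.39: books → 6% + 1.5% municipal = 7.5% → £1.00
Stainless water bottle £39.16: general merchandise → 8.75% + 1% municipal = 9.75% → £3.82
Bar stool £94.94: furniture → 7% + 2.25% municipal = 9.25% → £8.78
Road atlas £19.63: books → 6% + 1.5% municipal = 7.5% → £1.47
Bottle of whiskey £78.99: beer, wine and spirits → 11% + 0.75% municipal = 11.75% → £9.28
Desk lamp £59.23: furniture → 7% + 2.25% municipal = 9.25% → £5.48
Floor lamp £176.61: furniture → 7% + 2.25% municipal = 9.25% → £16.34
Hot soup (large) £5.84: ready-to-eat food → 8.25% + 1.5% municipal = 9.75% → £0.57
Pizza slice £3.96: ready-to-eat food → 8.25% + 1.5% municipal = 9.75% → £0.39
Coat rack £59.94: furniture → 7% + 2.25% municipal = 9.25% → £5.54
Subtotal = £551.69; tax = £52.67; total due = £604.36

£604.36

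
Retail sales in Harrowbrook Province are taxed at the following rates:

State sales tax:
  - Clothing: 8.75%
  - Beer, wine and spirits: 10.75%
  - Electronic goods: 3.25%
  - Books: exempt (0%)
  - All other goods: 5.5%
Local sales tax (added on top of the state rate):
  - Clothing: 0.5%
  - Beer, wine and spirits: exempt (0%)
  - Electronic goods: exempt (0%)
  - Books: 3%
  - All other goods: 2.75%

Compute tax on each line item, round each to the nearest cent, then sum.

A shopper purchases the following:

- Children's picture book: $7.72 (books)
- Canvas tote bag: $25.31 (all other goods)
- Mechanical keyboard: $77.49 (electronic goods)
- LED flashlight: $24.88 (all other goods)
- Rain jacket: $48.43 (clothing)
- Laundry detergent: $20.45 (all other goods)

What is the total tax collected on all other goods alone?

$5.83

Canvas tote bag $25.31: all other goods → 5.5% + 2.75% local = 8.25% → $2.09
LED flashlight $24.88: all other goods → 5.5% + 2.75% local = 8.25% → $2.05
Laundry detergent $20.45: all other goods → 5.5% + 2.75% local = 8.25% → $1.69
Tax on all other goods = $2.09 + $2.05 + $1.69 = $5.83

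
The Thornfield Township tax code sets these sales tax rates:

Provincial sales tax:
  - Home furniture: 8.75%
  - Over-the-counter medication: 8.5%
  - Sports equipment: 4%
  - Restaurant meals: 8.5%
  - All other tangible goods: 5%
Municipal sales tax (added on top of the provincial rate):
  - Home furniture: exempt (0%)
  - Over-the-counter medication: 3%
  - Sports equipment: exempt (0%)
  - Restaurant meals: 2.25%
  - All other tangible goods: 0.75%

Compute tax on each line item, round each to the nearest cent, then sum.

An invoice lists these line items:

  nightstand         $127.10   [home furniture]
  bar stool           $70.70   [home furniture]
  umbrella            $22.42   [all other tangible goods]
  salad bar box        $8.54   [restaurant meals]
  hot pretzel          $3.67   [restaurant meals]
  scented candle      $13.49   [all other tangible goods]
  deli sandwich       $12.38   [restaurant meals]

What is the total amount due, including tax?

$280.32

Nightstand $127.10: home furniture → 8.75% + 0% municipal = 8.75% → $11.12
Bar stool $70.70: home furniture → 8.75% + 0% municipal = 8.75% → $6.19
Umbrella $22.42: all other tangible goods → 5% + 0.75% municipal = 5.75% → $1.29
Salad bar box $8.54: restaurant meals → 8.5% + 2.25% municipal = 10.75% → $0.92
Hot pretzel $3.67: restaurant meals → 8.5% + 2.25% municipal = 10.75% → $0.39
Scented candle $13.49: all other tangible goods → 5% + 0.75% municipal = 5.75% → $0.78
Deli sandwich $12.38: restaurant meals → 8.5% + 2.25% municipal = 10.75% → $1.33
Subtotal = $258.30; tax = $22.02; total due = $280.32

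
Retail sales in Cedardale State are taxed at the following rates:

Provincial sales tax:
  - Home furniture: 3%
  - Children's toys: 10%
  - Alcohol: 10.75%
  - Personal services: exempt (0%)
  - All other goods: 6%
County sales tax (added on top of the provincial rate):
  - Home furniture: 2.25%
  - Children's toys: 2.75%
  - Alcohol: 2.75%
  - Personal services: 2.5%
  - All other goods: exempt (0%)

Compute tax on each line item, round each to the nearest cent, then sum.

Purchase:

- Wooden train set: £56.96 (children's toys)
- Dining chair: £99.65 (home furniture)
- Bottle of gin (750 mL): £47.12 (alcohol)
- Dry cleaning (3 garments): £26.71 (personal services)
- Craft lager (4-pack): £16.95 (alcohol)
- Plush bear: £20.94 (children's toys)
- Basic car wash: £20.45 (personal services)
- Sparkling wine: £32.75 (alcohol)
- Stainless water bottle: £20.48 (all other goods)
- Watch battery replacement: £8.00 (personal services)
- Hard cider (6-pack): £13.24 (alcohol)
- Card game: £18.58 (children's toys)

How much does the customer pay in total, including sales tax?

£416.83

Wooden train set £56.96: children's toys → 10% + 2.75% county = 12.75% → £7.26
Dining chair £99.65: home furniture → 3% + 2.25% county = 5.25% → £5.23
Bottle of gin (750 mL) £47.12: alcohol → 10.75% + 2.75% county = 13.5% → £6.36
Dry cleaning (3 garments) £26.71: personal services → 0% + 2.5% county = 2.5% → £0.67
Craft lager (4-pack) £16.95: alcohol → 10.75% + 2.75% county = 13.5% → £2.29
Plush bear £20.94: children's toys → 10% + 2.75% county = 12.75% → £2.67
Basic car wash £20.45: personal services → 0% + 2.5% county = 2.5% → £0.51
Sparkling wine £32.75: alcohol → 10.75% + 2.75% county = 13.5% → £4.42
Stainless water bottle £20.48: all other goods → 6% + 0% county = 6% → £1.23
Watch battery replacement £8.00: personal services → 0% + 2.5% county = 2.5% → £0.20
Hard cider (6-pack) £13.24: alcohol → 10.75% + 2.75% county = 13.5% → £1.79
Card game £18.58: children's toys → 10% + 2.75% county = 12.75% → £2.37
Subtotal = £381.83; tax = £35.00; total due = £416.83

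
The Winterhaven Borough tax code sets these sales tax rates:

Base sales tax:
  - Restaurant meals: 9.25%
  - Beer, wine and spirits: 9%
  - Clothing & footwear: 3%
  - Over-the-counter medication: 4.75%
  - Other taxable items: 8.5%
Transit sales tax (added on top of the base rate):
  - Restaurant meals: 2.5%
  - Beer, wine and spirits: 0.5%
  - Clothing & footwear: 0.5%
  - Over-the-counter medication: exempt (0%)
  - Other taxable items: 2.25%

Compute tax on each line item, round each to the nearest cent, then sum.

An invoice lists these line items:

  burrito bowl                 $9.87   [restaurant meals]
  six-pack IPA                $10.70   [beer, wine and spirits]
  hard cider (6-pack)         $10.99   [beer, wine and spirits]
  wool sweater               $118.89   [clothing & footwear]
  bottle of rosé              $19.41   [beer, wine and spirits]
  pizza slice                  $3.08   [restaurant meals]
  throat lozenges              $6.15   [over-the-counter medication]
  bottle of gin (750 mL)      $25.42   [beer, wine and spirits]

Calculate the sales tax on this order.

Burrito bowl $9.87: restaurant meals → 9.25% + 2.5% transit = 11.75% → $1.16
Six-pack IPA $10.70: beer, wine and spirits → 9% + 0.5% transit = 9.5% → $1.02
Hard cider (6-pack) $10.99: beer, wine and spirits → 9% + 0.5% transit = 9.5% → $1.04
Wool sweater $118.89: clothing & footwear → 3% + 0.5% transit = 3.5% → $4.16
Bottle of rosé $19.41: beer, wine and spirits → 9% + 0.5% transit = 9.5% → $1.84
Pizza slice $3.08: restaurant meals → 9.25% + 2.5% transit = 11.75% → $0.36
Throat lozenges $6.15: over-the-counter medication → 4.75% + 0% transit = 4.75% → $0.29
Bottle of gin (750 mL) $25.42: beer, wine and spirits → 9% + 0.5% transit = 9.5% → $2.41
Total tax = $1.16 + $1.02 + $1.04 + $4.16 + $1.84 + $0.36 + $0.29 + $2.41 = $12.28

$12.28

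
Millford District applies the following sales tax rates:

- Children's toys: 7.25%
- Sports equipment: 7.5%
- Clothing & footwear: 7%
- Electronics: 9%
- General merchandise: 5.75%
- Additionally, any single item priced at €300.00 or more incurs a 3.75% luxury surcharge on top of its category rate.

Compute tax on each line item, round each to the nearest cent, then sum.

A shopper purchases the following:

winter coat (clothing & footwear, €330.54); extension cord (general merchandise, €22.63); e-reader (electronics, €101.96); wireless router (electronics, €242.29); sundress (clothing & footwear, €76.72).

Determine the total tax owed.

Winter coat €330.54: clothing & footwear → 7% + 3.75% surcharge = 10.75% → €35.53
Extension cord €22.63: general merchandise → 5.75% → €1.30
E-reader €101.96: electronics → 9% → €9.18
Wireless router €242.29: electronics → 9% → €21.81
Sundress €76.72: clothing & footwear → 7% → €5.37
Total tax = €35.53 + €1.30 + €9.18 + €21.81 + €5.37 = €73.19

€73.19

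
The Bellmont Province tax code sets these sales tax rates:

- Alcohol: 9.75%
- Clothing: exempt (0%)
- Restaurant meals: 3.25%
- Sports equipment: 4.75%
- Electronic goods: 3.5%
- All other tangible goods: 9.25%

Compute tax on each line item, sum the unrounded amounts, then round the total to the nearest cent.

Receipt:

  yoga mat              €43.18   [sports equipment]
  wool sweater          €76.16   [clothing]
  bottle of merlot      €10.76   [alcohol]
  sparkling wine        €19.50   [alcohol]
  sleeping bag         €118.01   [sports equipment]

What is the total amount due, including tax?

€278.22

Yoga mat €43.18: sports equipment → 4.75% → €2.05105
Wool sweater €76.16: clothing → 0% → €0.00
Bottle of merlot €10.76: alcohol → 9.75% → €1.0491
Sparkling wine €19.50: alcohol → 9.75% → €1.90125
Sleeping bag €118.01: sports equipment → 4.75% → €5.605475
Subtotal = €267.61; unrounded tax = €10.606875 → €10.61; total due = €278.22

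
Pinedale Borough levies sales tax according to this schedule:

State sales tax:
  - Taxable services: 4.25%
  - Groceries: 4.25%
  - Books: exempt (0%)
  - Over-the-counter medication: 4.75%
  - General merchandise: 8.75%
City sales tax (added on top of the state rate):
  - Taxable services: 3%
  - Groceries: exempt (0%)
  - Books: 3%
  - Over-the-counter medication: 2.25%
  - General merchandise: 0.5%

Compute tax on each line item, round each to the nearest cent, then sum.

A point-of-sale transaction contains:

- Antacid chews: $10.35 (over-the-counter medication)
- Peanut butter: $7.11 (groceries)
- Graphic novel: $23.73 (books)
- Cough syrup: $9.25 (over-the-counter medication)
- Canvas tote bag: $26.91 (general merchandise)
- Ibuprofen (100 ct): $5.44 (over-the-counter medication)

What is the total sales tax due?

$5.25

Antacid chews $10.35: over-the-counter medication → 4.75% + 2.25% city = 7% → $0.72
Peanut butter $7.11: groceries → 4.25% + 0% city = 4.25% → $0.30
Graphic novel $23.73: books → 0% + 3% city = 3% → $0.71
Cough syrup $9.25: over-the-counter medication → 4.75% + 2.25% city = 7% → $0.65
Canvas tote bag $26.91: general merchandise → 8.75% + 0.5% city = 9.25% → $2.49
Ibuprofen (100 ct) $5.44: over-the-counter medication → 4.75% + 2.25% city = 7% → $0.38
Total tax = $0.72 + $0.30 + $0.71 + $0.65 + $2.49 + $0.38 = $5.25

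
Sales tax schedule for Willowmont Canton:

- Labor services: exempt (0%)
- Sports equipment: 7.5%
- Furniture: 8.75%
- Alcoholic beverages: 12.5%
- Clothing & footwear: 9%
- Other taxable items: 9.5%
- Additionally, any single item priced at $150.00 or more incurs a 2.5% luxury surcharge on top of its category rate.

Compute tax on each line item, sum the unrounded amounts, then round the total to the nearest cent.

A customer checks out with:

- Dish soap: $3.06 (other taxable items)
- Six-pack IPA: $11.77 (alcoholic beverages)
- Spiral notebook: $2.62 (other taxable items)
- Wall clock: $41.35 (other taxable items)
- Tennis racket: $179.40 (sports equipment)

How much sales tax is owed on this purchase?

Dish soap $3.06: other taxable items → 9.5% → $0.2907
Six-pack IPA $11.77: alcoholic beverages → 12.5% → $1.47125
Spiral notebook $2.62: other taxable items → 9.5% → $0.2489
Wall clock $41.35: other taxable items → 9.5% → $3.92825
Tennis racket $179.40: sports equipment → 7.5% + 2.5% surcharge = 10% → $17.94
Unrounded tax sum = $23.8791 → $23.88

$23.88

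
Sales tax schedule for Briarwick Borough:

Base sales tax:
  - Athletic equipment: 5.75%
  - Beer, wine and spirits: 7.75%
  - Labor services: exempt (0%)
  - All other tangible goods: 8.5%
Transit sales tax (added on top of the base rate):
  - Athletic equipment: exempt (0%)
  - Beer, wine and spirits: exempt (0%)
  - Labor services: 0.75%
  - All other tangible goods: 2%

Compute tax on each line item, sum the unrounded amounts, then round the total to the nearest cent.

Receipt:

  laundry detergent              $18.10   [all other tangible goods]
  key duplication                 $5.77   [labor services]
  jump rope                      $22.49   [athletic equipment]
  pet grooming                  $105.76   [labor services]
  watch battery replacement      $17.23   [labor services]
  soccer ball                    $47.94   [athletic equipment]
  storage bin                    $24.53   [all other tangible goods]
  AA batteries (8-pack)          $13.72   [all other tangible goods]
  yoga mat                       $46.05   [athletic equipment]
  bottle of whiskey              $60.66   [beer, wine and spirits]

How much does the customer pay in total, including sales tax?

$380.53

Laundry detergent $18.10: all other tangible goods → 8.5% + 2% transit = 10.5% → $1.9005
Key duplication $5.77: labor services → 0% + 0.75% transit = 0.75% → $0.043275
Jump rope $22.49: athletic equipment → 5.75% + 0% transit = 5.75% → $1.293175
Pet grooming $105.76: labor services → 0% + 0.75% transit = 0.75% → $0.7932
Watch battery replacement $17.23: labor services → 0% + 0.75% transit = 0.75% → $0.129225
Soccer ball $47.94: athletic equipment → 5.75% + 0% transit = 5.75% → $2.75655
Storage bin $24.53: all other tangible goods → 8.5% + 2% transit = 10.5% → $2.57565
AA batteries (8-pack) $13.72: all other tangible goods → 8.5% + 2% transit = 10.5% → $1.4406
Yoga mat $46.05: athletic equipment → 5.75% + 0% transit = 5.75% → $2.647875
Bottle of whiskey $60.66: beer, wine and spirits → 7.75% + 0% transit = 7.75% → $4.70115
Subtotal = $362.25; unrounded tax = $18.2812 → $18.28; total due = $380.53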